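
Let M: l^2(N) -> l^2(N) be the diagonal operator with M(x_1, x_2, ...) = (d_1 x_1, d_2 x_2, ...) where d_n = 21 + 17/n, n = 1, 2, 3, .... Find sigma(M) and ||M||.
sigma(M) = {21 + 17/n : n ≥ 1} ∪ {21}; ||M|| = 38

A bounded diagonal operator on l^2 with diagonal entries d_n has spectrum equal to the closure of {d_n : n ≥ 1}: every d_n is an eigenvalue (with eigenvector e_n), so {d_n} ⊂ sigma(M); the spectrum is closed, so its closure is too; and for lambda not in the closure, (M - lambda I) has bounded inverse (the diagonal entries 1/(d_n - lambda) are bounded). For our sequence d_n = 21 + 17/n, n = 1, 2, 3, ...:
  - {d_n} = {21 + 17/n : n ≥ 1}; the only limit point is 21
  - closure = {21 + 17/n : n ≥ 1} ∪ {21}
For the norm: a diagonal operator has ||M|| = sup_n |d_n|. Here d_n = 21 + 17/n is positive and decreasing, so sup_n |d_n| = d_1 = 21 + 17 = 38. So ||M|| = 38.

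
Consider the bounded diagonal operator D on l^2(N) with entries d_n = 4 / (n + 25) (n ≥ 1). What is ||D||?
||D|| = 2/13 (attained at n = 1)

For D diagonal, ||D|| = sup_n |d_n| = sup_n 4/(n + 25). This is positive and strictly decreasing in n, so the supremum is attained at n = 1: d_1 = 4/(1 + 25) = 2/13. Hence ||D|| = 2/13.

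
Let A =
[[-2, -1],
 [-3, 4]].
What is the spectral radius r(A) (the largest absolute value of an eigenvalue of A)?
r(A) = (2 + sqrt(48))/2 ≈ 4.4641

The eigenvalues of A are the roots of its characteristic polynomial. With M = A (coefficients from the trace and determinant):
  p(λ) = det(λ I - M) = λ^2 - 2λ - 11.
For λ^2 - 2λ - 11 the discriminant is 48. It is nonnegative but not a perfect square, so the roots are real and irrational: λ = (2 ± sqrt(48))/2 ≈ 4.4641, -2.4641.
Thus the eigenvalues (to 4 decimals) are 4.4641 (modulus 4.4641); -2.4641 (modulus 2.4641). The spectral radius is the largest modulus: r(A) = (2 + sqrt(48))/2 ≈ 4.4641. (Cross-check: r(A) ≤ ||A||_2 ≈ 5.0198; equality holds whenever A is normal, though it can also hold for some non-normal A.)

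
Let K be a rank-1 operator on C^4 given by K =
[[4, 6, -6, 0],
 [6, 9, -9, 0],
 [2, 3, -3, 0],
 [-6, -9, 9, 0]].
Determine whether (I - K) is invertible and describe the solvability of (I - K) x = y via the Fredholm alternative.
(I - K) is invertible (det(I - K) = -9 ≠ 0), so for every y in C^4 the equation (I - K) x = y has a unique solution.

K has rank 1, so it is an outer product K = u v^T: every row of K is a multiple of one row vector. Reading off the entries, u = (2, 3, 1, -3) and v = (2, 3, -3, 0) (row i of K equals u_i·v^T). A rank-one matrix u v^T satisfies K u = u (v·u) and kills the (3)-dimensional subspace v^⊥, so its characteristic polynomial is lambda^3 (lambda - v·u) with v·u = tr K = 10. Hence the eigenvalues of I - K are 1 (multiplicity 3) and 1 - (10) = -9, so det(I - K) = -9. (Direct check: I - K =
[[-3, -6, 6, 0],
 [-6, -8, 9, 0],
 [-2, -3, 4, 0],
 [6, 9, -9, 1]]
has determinant -9.) The finite-dimensional Fredholm alternative says: either (I - K) is invertible, or ker(I - K) ≠ {0} and then range(I - K) = ker((I - K)^*)^⊥, with dim ker(I - K) = dim ker((I - K)^*). Since det(I - K) ≠ 0, 1 is not an eigenvalue of K and ker(I - K) = {0}, so we are in the first case: for every y there is a unique x = (I - K)^(-1) y. Explicitly, by the Sherman–Morrison formula, (I - u v^T)^(-1) = I + u v^T/(1 - v·u), i.e. (I - K)^(-1) = I + K/(-9).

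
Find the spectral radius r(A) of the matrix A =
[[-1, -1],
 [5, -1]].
r(A) = sqrt(6) ≈ 2.4495

The eigenvalues of A are the roots of its characteristic polynomial. With M = A (coefficients from the trace and determinant):
  p(λ) = det(λ I - M) = λ^2 + 2λ + 6.
For λ^2 + 2λ + 6 the discriminant is -20. It is negative, so the roots are the complex-conjugate pair λ = -1 ± (sqrt(20)/2) i ≈ -1 ± 2.2361i. For a conjugate pair the product of the roots equals the constant term, so |λ|^2 = 6 and |λ| = sqrt(6) ≈ 2.4495.
Thus the eigenvalues (to 4 decimals) are -1 ± 2.2361i (modulus 2.4495). The spectral radius is the largest modulus: r(A) = sqrt(6) ≈ 2.4495. (Cross-check: r(A) ≤ ||A||_2 ≈ 5.1623; equality holds whenever A is normal, though it can also hold for some non-normal A.)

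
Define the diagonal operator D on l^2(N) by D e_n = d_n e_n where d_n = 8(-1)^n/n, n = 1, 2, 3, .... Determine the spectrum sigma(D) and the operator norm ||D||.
sigma(D) = {8(-1)^n/n : n ≥ 1} ∪ {0}; ||D|| = 8

A bounded diagonal operator on l^2 with diagonal entries d_n has spectrum equal to the closure of {d_n : n ≥ 1}: every d_n is an eigenvalue (with eigenvector e_n), so {d_n} ⊂ sigma(D); the spectrum is closed, so its closure is too; and for lambda not in the closure, (D - lambda I) has bounded inverse (the diagonal entries 1/(d_n - lambda) are bounded). For our sequence d_n = 8(-1)^n/n, n = 1, 2, 3, ...:
  - {d_n} = {8(-1)^n/n : n ≥ 1}; the only limit point is 0
  - closure = {8(-1)^n/n : n ≥ 1} ∪ {0}
For the norm: a diagonal operator has ||D|| = sup_n |d_n|. Here |d_n| = 8/n is decreasing, so sup_n |d_n| = |d_1| = 8. So ||D|| = 8.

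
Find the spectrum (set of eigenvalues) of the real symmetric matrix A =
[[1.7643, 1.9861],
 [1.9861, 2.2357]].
sigma(A) ≈ {0, 4}

A is real symmetric, so its spectrum consists of real eigenvalues. Expanding the characteristic polynomial of the displayed matrix gives
  det(λ I - A) = p(λ) = λ^2 + (-4)λ + (0).
Solving p(λ) = 0 yields eigenvalues ≈ 0, 4. (A is shown rounded to 4 decimals, so these recover the underlying integer eigenvalues to within that precision.)
Verification: the trace of A = 4 equals the sum of eigenvalues 4, and det(A) ≈ -0.0001 matches the eigenvalue product 0.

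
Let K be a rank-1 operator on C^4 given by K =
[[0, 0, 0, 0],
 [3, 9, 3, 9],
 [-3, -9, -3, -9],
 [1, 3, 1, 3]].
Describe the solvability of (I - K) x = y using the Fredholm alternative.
(I - K) is invertible (det(I - K) = -8 ≠ 0), so for every y in C^4 the equation (I - K) x = y has a unique solution.

K has rank 1, so it is an outer product K = u v^T: every row of K is a multiple of one row vector. Reading off the entries, u = (0, 3, -3, 1) and v = (1, 3, 1, 3) (row i of K equals u_i·v^T). A rank-one matrix u v^T satisfies K u = u (v·u) and kills the (3)-dimensional subspace v^⊥, so its characteristic polynomial is lambda^3 (lambda - v·u) with v·u = tr K = 9. Hence the eigenvalues of I - K are 1 (multiplicity 3) and 1 - (9) = -8, so det(I - K) = -8. (Direct check: I - K =
[[1, 0, 0, 0],
 [-3, -8, -3, -9],
 [3, 9, 4, 9],
 [-1, -3, -1, -2]]
has determinant -8.) The finite-dimensional Fredholm alternative says: either (I - K) is invertible, or ker(I - K) ≠ {0} and then range(I - K) = ker((I - K)^*)^⊥, with dim ker(I - K) = dim ker((I - K)^*). Since det(I - K) ≠ 0, 1 is not an eigenvalue of K and ker(I - K) = {0}, so we are in the first case: for every y there is a unique x = (I - K)^(-1) y. Explicitly, by the Sherman–Morrison formula, (I - u v^T)^(-1) = I + u v^T/(1 - v·u), i.e. (I - K)^(-1) = I + K/(-8).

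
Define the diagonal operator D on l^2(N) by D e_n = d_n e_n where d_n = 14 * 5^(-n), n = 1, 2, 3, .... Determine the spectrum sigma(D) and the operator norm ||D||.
sigma(D) = {14 * 5^(-n) : n ≥ 1} ∪ {0}; ||D|| = 14/5

A bounded diagonal operator on l^2 with diagonal entries d_n has spectrum equal to the closure of {d_n : n ≥ 1}: every d_n is an eigenvalue (with eigenvector e_n), so {d_n} ⊂ sigma(D); the spectrum is closed, so its closure is too; and for lambda not in the closure, (D - lambda I) has bounded inverse (the diagonal entries 1/(d_n - lambda) are bounded). For our sequence d_n = 14 * 5^(-n), n = 1, 2, 3, ...:
  - {d_n} = {14 * 5^(-n) : n ≥ 1}; the only limit point is 0
  - closure = {14 * 5^(-n) : n ≥ 1} ∪ {0}
For the norm: a diagonal operator has ||D|| = sup_n |d_n|. Here d_n = 14 * 5^(-n) is positive and decreasing, so sup_n |d_n| = d_1 = 14/5. So ||D|| = 14/5.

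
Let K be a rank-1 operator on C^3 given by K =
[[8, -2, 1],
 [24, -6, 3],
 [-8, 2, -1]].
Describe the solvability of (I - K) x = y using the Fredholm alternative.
(I - K) is singular (det(I - K) = 0, i.e. 1 ∈ sigma(K)). (I - K) x = y is solvable iff y ⊥ ker((I - K)^*) = span{(8, -2, 1)}, i.e. iff 8y_1 - 2y_2 + y_3 = 0. When solvable, the solutions are x = y + c·(1, 3, -1), c arbitrary (ker(I - K) = span{(1, 3, -1)}, dimension 1).

K has rank 1, so it is an outer product K = u v^T: every row of K is a multiple of one row vector. Reading off the entries, u = (1, 3, -1) and v = (8, -2, 1) (row i of K equals u_i·v^T). A rank-one matrix u v^T satisfies K u = u (v·u) and kills the (2)-dimensional subspace v^⊥, so its characteristic polynomial is lambda^2 (lambda - v·u) with v·u = tr K = 1. Hence the eigenvalues of I - K are 1 (multiplicity 2) and 1 - (1) = 0, so det(I - K) = 0. (Direct check: I - K =
[[-7, 2, -1],
 [-24, 7, -3],
 [8, -2, 2]]
has determinant 0.) So 1 is an eigenvalue of K and (I - K) is not invertible. The finite-dimensional Fredholm alternative says: either (I - K) is invertible, or ker(I - K) ≠ {0} and then range(I - K) = ker((I - K)^*)^⊥, with dim ker(I - K) = dim ker((I - K)^*). We are in the second case, so we need both kernels. Kernel of I - K: (I - K) u = u - u (v·u) = u - u = 0, so ker(I - K) = span{u} = span{(1, 3, -1)} (it is exactly 1-dimensional because rank(I - K) = 2). Kernel of the adjoint: K is real, so (I - K)^* = I - K^T = I - v u^T, and (I - v u^T) v = v - v (u·v) = 0; hence ker((I - K)^*) = span{v} = span{(8, -2, 1)}. Therefore (I - K) x = y is solvable iff <y, v> = 0, i.e. iff 8y_1 - 2y_2 + y_3 = 0. When this holds, K y = u (v·y) = 0, so (I - K) y = y and x = y is a particular solution; the full solution set is the line x = y + c·u = y + c·(1, 3, -1), c ∈ C.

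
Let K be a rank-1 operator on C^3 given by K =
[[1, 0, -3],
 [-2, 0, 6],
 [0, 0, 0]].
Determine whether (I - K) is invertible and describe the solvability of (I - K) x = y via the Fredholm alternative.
(I - K) is singular (det(I - K) = 0, i.e. 1 ∈ sigma(K)). (I - K) x = y is solvable iff y ⊥ ker((I - K)^*) = span{(1, 0, -3)}, i.e. iff y_1 - 3y_3 = 0. When solvable, the solutions are x = y + c·(1, -2, 0), c arbitrary (ker(I - K) = span{(1, -2, 0)}, dimension 1).

K has rank 1, so it is an outer product K = u v^T: every row of K is a multiple of one row vector. Reading off the entries, u = (1, -2, 0) and v = (1, 0, -3) (row i of K equals u_i·v^T). A rank-one matrix u v^T satisfies K u = u (v·u) and kills the (2)-dimensional subspace v^⊥, so its characteristic polynomial is lambda^2 (lambda - v·u) with v·u = tr K = 1. Hence the eigenvalues of I - K are 1 (multiplicity 2) and 1 - (1) = 0, so det(I - K) = 0. (Direct check: I - K =
[[0, 0, 3],
 [2, 1, -6],
 [0, 0, 1]]
has determinant 0.) So 1 is an eigenvalue of K and (I - K) is not invertible. The finite-dimensional Fredholm alternative says: either (I - K) is invertible, or ker(I - K) ≠ {0} and then range(I - K) = ker((I - K)^*)^⊥, with dim ker(I - K) = dim ker((I - K)^*). We are in the second case, so we need both kernels. Kernel of I - K: (I - K) u = u - u (v·u) = u - u = 0, so ker(I - K) = span{u} = span{(1, -2, 0)} (it is exactly 1-dimensional because rank(I - K) = 2). Kernel of the adjoint: K is real, so (I - K)^* = I - K^T = I - v u^T, and (I - v u^T) v = v - v (u·v) = 0; hence ker((I - K)^*) = span{v} = span{(1, 0, -3)}. Therefore (I - K) x = y is solvable iff <y, v> = 0, i.e. iff y_1 - 3y_3 = 0. When this holds, K y = u (v·y) = 0, so (I - K) y = y and x = y is a particular solution; the full solution set is the line x = y + c·u = y + c·(1, -2, 0), c ∈ C.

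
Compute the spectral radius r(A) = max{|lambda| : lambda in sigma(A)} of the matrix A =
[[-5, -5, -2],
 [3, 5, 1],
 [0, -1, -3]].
r(A) ≈ 3.1586

The eigenvalues of A are the roots of its characteristic polynomial. With M = A (coefficients from the trace, the sum of principal 2x2 minors, and det A):
  p(λ) = det(λ I - M) = λ^3 + 3λ^2 - 9λ - 31.
No integer candidate from the rational root theorem (±divisors of 31) is a root, so the roots are irrational. The cubic discriminant is Δ = -3888 < 0, so there is one real root and a complex-conjugate pair. p(3) = -4 and p(4) = 45 have opposite signs, so a root lies in (3, 4); Newton's method refines it to λ ≈ 3.1072. Dividing out (λ - (3.1072)) leaves approximately λ^2 + 6.1072λ + 9.9767. For λ^2 + 6.1072λ + 9.9767 the discriminant is -2.6083. It is negative, so the remaining roots are the complex-conjugate pair λ ≈ -3.0536 ± 0.8075i. Their product equals the constant term, so |λ|^2 ≈ 9.9767 and |λ| ≈ 3.1586.
Thus the eigenvalues (to 4 decimals) are 3.1072 (modulus 3.1072); -3.0536 ± 0.8075i (modulus 3.1586). The spectral radius is the largest modulus: r(A) ≈ 3.1586. (Cross-check: r(A) ≤ ||A||_2 ≈ 9.4801; equality holds whenever A is normal, though it can also hold for some non-normal A.)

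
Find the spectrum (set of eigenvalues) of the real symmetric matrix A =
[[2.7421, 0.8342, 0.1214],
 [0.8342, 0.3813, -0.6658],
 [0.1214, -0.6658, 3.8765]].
sigma(A) ≈ {0, 3, 4}

A is real symmetric, so its spectrum consists of real eigenvalues. Expanding the characteristic polynomial of the displayed matrix gives
  det(λ I - A) = p(λ) = λ^3 + (-7)λ^2 + (12)λ + (0).
Solving p(λ) = 0 yields eigenvalues ≈ 0, 3, 4. (A is shown rounded to 4 decimals, so these recover the underlying integer eigenvalues to within that precision.)
Verification: the trace of A = 7 equals the sum of eigenvalues 7, and det(A) ≈ -0.0005 matches the eigenvalue product 0.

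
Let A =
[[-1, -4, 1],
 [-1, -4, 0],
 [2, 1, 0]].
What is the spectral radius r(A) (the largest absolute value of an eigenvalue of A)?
r(A) ≈ 5.1237

The eigenvalues of A are the roots of its characteristic polynomial. With M = A (coefficients from the trace, the sum of principal 2x2 minors, and det A):
  p(λ) = det(λ I - M) = λ^3 + 5λ^2 - 2λ - 7.
No integer candidate from the rational root theorem (±divisors of 7) is a root, so the roots are irrational. The cubic discriminant is Δ = 3569 > 0, so there are three distinct real roots. p(-6) = -31 and p(-5) = 3 have opposite signs, so a root lies in (-6, -5); Newton's method refines it to λ ≈ -5.1237. p(-2) = 9 and p(-1) = -1 have opposite signs, so a root lies in (-2, -1); Newton's method refines it to λ ≈ -1.1086. p(1) = -3 and p(2) = 17 have opposite signs, so a root lies in (1, 2); Newton's method refines it to λ ≈ 1.2323. Check (Vieta): the three roots sum to -5, matching tr M = -5.
Thus the eigenvalues (to 4 decimals) are -5.1237 (modulus 5.1237); -1.1086 (modulus 1.1086); 1.2323 (modulus 1.2323). The spectral radius is the largest modulus: r(A) ≈ 5.1237. (Cross-check: r(A) ≤ ||A||_2 ≈ 6.0641; equality holds whenever A is normal, though it can also hold for some non-normal A.)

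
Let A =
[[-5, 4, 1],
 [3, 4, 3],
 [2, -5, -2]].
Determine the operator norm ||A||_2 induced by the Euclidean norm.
||A||_2 ≈ 8.7354 (= sqrt(largest eigenvalue of A^T A))

||A||_2 = sigma_max(A) = sqrt(lambda_max(A^T A)). Form the symmetric matrix M = A^T A =
[[38, -18, 0],
 [-18, 57, 26],
 [0, 26, 14]].
Its characteristic polynomial (trace, sum of principal 2x2 minors, determinant of M give the coefficients) is
  p(λ) = det(λ I - M) = λ^3 - 109λ^2 + 2496λ - 100.
No integer candidate from the rational root theorem (±divisors of 100) is a root, so the roots are irrational. The cubic discriminant is Δ = 11789773952 > 0, so there are three distinct real roots. p(0) = -100 and p(1) = 2288 have opposite signs, so a root lies in (0, 1); Newton's method refines it to λ ≈ 0.0401. p(32) = 924 and p(33) = -496 have opposite signs, so a root lies in (32, 33); Newton's method refines it to λ ≈ 32.6525. p(76) = -1012 and p(77) = 2364 have opposite signs, so a root lies in (76, 77); Newton's method refines it to λ ≈ 76.3073. Check (Vieta): the three roots sum to 109, matching tr M = 109.
So the eigenvalues of A^T A are ≈ 0.0401, 32.6525, 76.3073 (all ≥ 0, as they must be for A^T A). The largest is λ_max ≈ 76.3073, hence ||A||_2 = sqrt(λ_max) ≈ 8.7354.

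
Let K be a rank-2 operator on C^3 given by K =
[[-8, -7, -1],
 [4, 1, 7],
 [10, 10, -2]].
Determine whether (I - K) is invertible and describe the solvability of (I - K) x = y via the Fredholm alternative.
(I - K) is invertible (det(I - K) = -16 ≠ 0), so for every y in C^3 the equation (I - K) x = y has a unique solution.

K has rank 2 and factors as K = U V^T = u1 v1^T + u2 v2^T with u1 = (1, 1, -2), v1 = (-2, -3, 3), u2 = (-2, 2, 2), v2 = (3, 2, 2) (multiplying out reproduces the displayed K). The nonzero eigenvalues of U V^T coincide with those of the 2 x 2 matrix G = V^T U = [[v1·u1, v1·u2], [v2·u1, v2·u2]] = [[-11, 4], [1, 2]], and by the Sylvester determinant identity det(I_3 - U V^T) = det(I_2 - V^T U) = det([[12, -4], [-1, -1]]) = (12)(-1) - (-4)(-1) = -16. (Direct check: I - K =
[[9, 7, 1],
 [-4, 0, -7],
 [-10, -10, 3]]
has determinant -16.) The finite-dimensional Fredholm alternative says: either (I - K) is invertible, or ker(I - K) ≠ {0} and then range(I - K) = ker((I - K)^*)^⊥, with dim ker(I - K) = dim ker((I - K)^*). Since det(I - K) ≠ 0, 1 is not an eigenvalue of K and ker(I - K) = {0}, so we are in the first case: for every y there is a unique x = (I - K)^(-1) y. (Explicitly, by the Woodbury identity, (I - U V^T)^(-1) = I + U (I_2 - G)^(-1) V^T.)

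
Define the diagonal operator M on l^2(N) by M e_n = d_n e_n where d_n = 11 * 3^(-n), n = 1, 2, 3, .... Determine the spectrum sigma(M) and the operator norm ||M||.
sigma(M) = {11 * 3^(-n) : n ≥ 1} ∪ {0}; ||M|| = 11/3

A bounded diagonal operator on l^2 with diagonal entries d_n has spectrum equal to the closure of {d_n : n ≥ 1}: every d_n is an eigenvalue (with eigenvector e_n), so {d_n} ⊂ sigma(M); the spectrum is closed, so its closure is too; and for lambda not in the closure, (M - lambda I) has bounded inverse (the diagonal entries 1/(d_n - lambda) are bounded). For our sequence d_n = 11 * 3^(-n), n = 1, 2, 3, ...:
  - {d_n} = {11 * 3^(-n) : n ≥ 1}; the only limit point is 0
  - closure = {11 * 3^(-n) : n ≥ 1} ∪ {0}
For the norm: a diagonal operator has ||M|| = sup_n |d_n|. Here d_n = 11 * 3^(-n) is positive and decreasing, so sup_n |d_n| = d_1 = 11/3. So ||M|| = 11/3.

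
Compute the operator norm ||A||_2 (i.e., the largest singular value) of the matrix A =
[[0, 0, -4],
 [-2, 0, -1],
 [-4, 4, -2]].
||A||_2 ≈ 6.4762 (= sqrt(largest eigenvalue of A^T A))

||A||_2 = sigma_max(A) = sqrt(lambda_max(A^T A)). Form the symmetric matrix M = A^T A =
[[20, -16, 10],
 [-16, 16, -8],
 [10, -8, 21]].
Its characteristic polynomial (trace, sum of principal 2x2 minors, determinant of M give the coefficients) is
  p(λ) = det(λ I - M) = λ^3 - 57λ^2 + 656λ - 1024.
No integer candidate from the rational root theorem (±divisors of 1024) is a root, so the roots are irrational. The cubic discriminant is Δ = 171307264 > 0, so there are three distinct real roots. p(1) = -424 and p(2) = 68 have opposite signs, so a root lies in (1, 2); Newton's method refines it to λ ≈ 1.8481. p(13) = 68 and p(14) = -268 have opposite signs, so a root lies in (13, 14); Newton's method refines it to λ ≈ 13.2107. p(41) = -1024 and p(42) = 68 have opposite signs, so a root lies in (41, 42); Newton's method refines it to λ ≈ 41.9412. Check (Vieta): the three roots sum to 57, matching tr M = 57.
So the eigenvalues of A^T A are ≈ 1.8481, 13.2107, 41.9412 (all ≥ 0, as they must be for A^T A). The largest is λ_max ≈ 41.9412, hence ||A||_2 = sqrt(λ_max) ≈ 6.4762.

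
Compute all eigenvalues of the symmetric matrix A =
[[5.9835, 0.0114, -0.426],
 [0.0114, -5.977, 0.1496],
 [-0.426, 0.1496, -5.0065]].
sigma(A) ≈ {-6, -5, 6}

A is real symmetric, so its spectrum consists of real eigenvalues. Expanding the characteristic polynomial of the displayed matrix gives
  det(λ I - A) = p(λ) = λ^3 + (5)λ^2 + (-36)λ + (-180).
Solving p(λ) = 0 yields eigenvalues ≈ -6, -5, 6. (A is shown rounded to 4 decimals, so these recover the underlying integer eigenvalues to within that precision.)
Verification: the trace of A = -5 equals the sum of eigenvalues -5, and det(A) ≈ 179.9993 matches the eigenvalue product 180.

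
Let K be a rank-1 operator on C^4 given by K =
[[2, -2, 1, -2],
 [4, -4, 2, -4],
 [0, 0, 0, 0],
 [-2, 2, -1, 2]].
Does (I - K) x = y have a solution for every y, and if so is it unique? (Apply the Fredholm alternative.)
(I - K) is invertible (det(I - K) = 1 ≠ 0), so for every y in C^4 the equation (I - K) x = y has a unique solution.

K has rank 1, so it is an outer product K = u v^T: every row of K is a multiple of one row vector. Reading off the entries, u = (-1, -2, 0, 1) and v = (-2, 2, -1, 2) (row i of K equals u_i·v^T). A rank-one matrix u v^T satisfies K u = u (v·u) and kills the (3)-dimensional subspace v^⊥, so its characteristic polynomial is lambda^3 (lambda - v·u) with v·u = tr K = 0. Hence the eigenvalues of I - K are 1 (multiplicity 3) and 1 - (0) = 1, so det(I - K) = 1. (Direct check: I - K =
[[-1, 2, -1, 2],
 [-4, 5, -2, 4],
 [0, 0, 1, 0],
 [2, -2, 1, -1]]
has determinant 1.) The finite-dimensional Fredholm alternative says: either (I - K) is invertible, or ker(I - K) ≠ {0} and then range(I - K) = ker((I - K)^*)^⊥, with dim ker(I - K) = dim ker((I - K)^*). Since det(I - K) ≠ 0, 1 is not an eigenvalue of K and ker(I - K) = {0}, so we are in the first case: for every y there is a unique x = (I - K)^(-1) y. Explicitly, by the Sherman–Morrison formula, (I - u v^T)^(-1) = I + u v^T/(1 - v·u), i.e. (I - K)^(-1) = I + K.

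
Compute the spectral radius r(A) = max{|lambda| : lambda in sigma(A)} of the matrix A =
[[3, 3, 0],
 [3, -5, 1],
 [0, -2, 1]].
r(A) ≈ 5.7335

The eigenvalues of A are the roots of its characteristic polynomial. With M = A (coefficients from the trace, the sum of principal 2x2 minors, and det A):
  p(λ) = det(λ I - M) = λ^3 + λ^2 - 24λ + 18.
No integer candidate from the rational root theorem (±divisors of 18) is a root, so the roots are irrational. The cubic discriminant is Δ = 39276 > 0, so there are three distinct real roots. p(-6) = -18 and p(-5) = 38 have opposite signs, so a root lies in (-6, -5); Newton's method refines it to λ ≈ -5.7335. p(0) = 18 and p(1) = -4 have opposite signs, so a root lies in (0, 1); Newton's method refines it to λ ≈ 0.7977. p(3) = -18 and p(4) = 2 have opposite signs, so a root lies in (3, 4); Newton's method refines it to λ ≈ 3.9358. Check (Vieta): the three roots sum to -1, matching tr M = -1.
Thus the eigenvalues (to 4 decimals) are -5.7335 (modulus 5.7335); 0.7977 (modulus 0.7977); 3.9358 (modulus 3.9358). The spectral radius is the largest modulus: r(A) ≈ 5.7335. (Cross-check: r(A) ≤ ||A||_2 ≈ 6.4124; equality holds whenever A is normal, though it can also hold for some non-normal A.)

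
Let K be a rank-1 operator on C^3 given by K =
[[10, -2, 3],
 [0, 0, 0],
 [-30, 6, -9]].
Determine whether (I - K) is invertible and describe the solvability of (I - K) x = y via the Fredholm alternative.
(I - K) is singular (det(I - K) = 0, i.e. 1 ∈ sigma(K)). (I - K) x = y is solvable iff y ⊥ ker((I - K)^*) = span{(10, -2, 3)}, i.e. iff 10y_1 - 2y_2 + 3y_3 = 0. When solvable, the solutions are x = y + c·(1, 0, -3), c arbitrary (ker(I - K) = span{(1, 0, -3)}, dimension 1).

K has rank 1, so it is an outer product K = u v^T: every row of K is a multiple of one row vector. Reading off the entries, u = (1, 0, -3) and v = (10, -2, 3) (row i of K equals u_i·v^T). A rank-one matrix u v^T satisfies K u = u (v·u) and kills the (2)-dimensional subspace v^⊥, so its characteristic polynomial is lambda^2 (lambda - v·u) with v·u = tr K = 1. Hence the eigenvalues of I - K are 1 (multiplicity 2) and 1 - (1) = 0, so det(I - K) = 0. (Direct check: I - K =
[[-9, 2, -3],
 [0, 1, 0],
 [30, -6, 10]]
has determinant 0.) So 1 is an eigenvalue of K and (I - K) is not invertible. The finite-dimensional Fredholm alternative says: either (I - K) is invertible, or ker(I - K) ≠ {0} and then range(I - K) = ker((I - K)^*)^⊥, with dim ker(I - K) = dim ker((I - K)^*). We are in the second case, so we need both kernels. Kernel of I - K: (I - K) u = u - u (v·u) = u - u = 0, so ker(I - K) = span{u} = span{(1, 0, -3)} (it is exactly 1-dimensional because rank(I - K) = 2). Kernel of the adjoint: K is real, so (I - K)^* = I - K^T = I - v u^T, and (I - v u^T) v = v - v (u·v) = 0; hence ker((I - K)^*) = span{v} = span{(10, -2, 3)}. Therefore (I - K) x = y is solvable iff <y, v> = 0, i.e. iff 10y_1 - 2y_2 + 3y_3 = 0. When this holds, K y = u (v·y) = 0, so (I - K) y = y and x = y is a particular solution; the full solution set is the line x = y + c·u = y + c·(1, 0, -3), c ∈ C.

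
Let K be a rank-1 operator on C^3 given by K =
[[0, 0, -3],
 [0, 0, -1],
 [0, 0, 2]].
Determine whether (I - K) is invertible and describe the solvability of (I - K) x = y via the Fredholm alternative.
(I - K) is invertible (det(I - K) = -1 ≠ 0), so for every y in C^3 the equation (I - K) x = y has a unique solution.

K has rank 1, so it is an outer product K = u v^T: every row of K is a multiple of one row vector. Reading off the entries, u = (-3, -1, 2) and v = (0, 0, 1) (row i of K equals u_i·v^T). A rank-one matrix u v^T satisfies K u = u (v·u) and kills the (2)-dimensional subspace v^⊥, so its characteristic polynomial is lambda^2 (lambda - v·u) with v·u = tr K = 2. Hence the eigenvalues of I - K are 1 (multiplicity 2) and 1 - (2) = -1, so det(I - K) = -1. (Direct check: I - K =
[[1, 0, 3],
 [0, 1, 1],
 [0, 0, -1]]
has determinant -1.) The finite-dimensional Fredholm alternative says: either (I - K) is invertible, or ker(I - K) ≠ {0} and then range(I - K) = ker((I - K)^*)^⊥, with dim ker(I - K) = dim ker((I - K)^*). Since det(I - K) ≠ 0, 1 is not an eigenvalue of K and ker(I - K) = {0}, so we are in the first case: for every y there is a unique x = (I - K)^(-1) y. Explicitly, by the Sherman–Morrison formula, (I - u v^T)^(-1) = I + u v^T/(1 - v·u), i.e. (I - K)^(-1) = I - K.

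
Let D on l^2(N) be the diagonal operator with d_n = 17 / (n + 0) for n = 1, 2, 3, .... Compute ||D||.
||D|| = 17 (attained at n = 1)

For D diagonal, ||D|| = sup_n |d_n| = sup_n 17/(n + 0). This is positive and strictly decreasing in n, so the supremum is attained at n = 1: d_1 = 17/(1 + 0) = 17. Hence ||D|| = 17.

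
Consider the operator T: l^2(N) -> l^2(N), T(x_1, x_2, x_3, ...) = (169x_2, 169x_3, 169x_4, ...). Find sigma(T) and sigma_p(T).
sigma(T) = closed disk {z in C : |z| ≤ 169}; sigma_p(T) = open disk {z in C : |z| < 169}

Note T = 169·V where V is the unit left shift (V x)_k = x_{k+1}; so sigma(T) = 169·sigma(V) and ||T|| = 169||V||. ||T x||^2 = 28561sum_{k≥2} |x_k|^2 ≤ 28561||x||^2, with equality on {x : x_1 = 0}, so ||T|| = 169. For any lambda with |lambda| < 169, set r = lambda/169 (|r| < 1); the vector x = (1, r, r^2, ...) is in l^2 and satisfies T x = 169(r, r^2, ...) = lambda x, so lambda is an eigenvalue. On the boundary |lambda| = 169 the geometric series diverges, so no l^2 eigenvector exists, but these lambda lie in the approximate point spectrum. Hence sigma(T) is the closed disk of radius 169 and sigma_p(T) is the open disk.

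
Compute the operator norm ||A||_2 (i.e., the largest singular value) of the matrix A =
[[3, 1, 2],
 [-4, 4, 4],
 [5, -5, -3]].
||A||_2 ≈ 10.2901 (= sqrt(largest eigenvalue of A^T A))

||A||_2 = sigma_max(A) = sqrt(lambda_max(A^T A)). Form the symmetric matrix M = A^T A =
[[50, -38, -25],
 [-38, 42, 33],
 [-25, 33, 29]].
Its characteristic polynomial (trace, sum of principal 2x2 minors, determinant of M give the coefficients) is
  p(λ) = det(λ I - M) = λ^3 - 121λ^2 + 1610λ - 1024.
No integer candidate from the rational root theorem (±divisors of 1024) is a root, so the roots are irrational. The cubic discriminant is Δ = 17563924612 > 0, so there are three distinct real roots. p(0) = -1024 and p(1) = 466 have opposite signs, so a root lies in (0, 1); Newton's method refines it to λ ≈ 0.6695. p(14) = 544 and p(15) = -724 have opposite signs, so a root lies in (14, 15); Newton's method refines it to λ ≈ 14.4441. p(105) = -8374 and p(106) = 1096 have opposite signs, so a root lies in (105, 106); Newton's method refines it to λ ≈ 105.8863. Check (Vieta): the three roots sum to 121, matching tr M = 121.
So the eigenvalues of A^T A are ≈ 0.6695, 14.4441, 105.8863 (all ≥ 0, as they must be for A^T A). The largest is λ_max ≈ 105.8863, hence ||A||_2 = sqrt(λ_max) ≈ 10.2901.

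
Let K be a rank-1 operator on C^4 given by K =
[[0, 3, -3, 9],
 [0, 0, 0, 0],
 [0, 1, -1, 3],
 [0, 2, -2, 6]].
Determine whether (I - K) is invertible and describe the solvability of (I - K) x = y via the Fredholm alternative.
(I - K) is invertible (det(I - K) = -4 ≠ 0), so for every y in C^4 the equation (I - K) x = y has a unique solution.

K has rank 1, so it is an outer product K = u v^T: every row of K is a multiple of one row vector. Reading off the entries, u = (3, 0, 1, 2) and v = (0, 1, -1, 3) (row i of K equals u_i·v^T). A rank-one matrix u v^T satisfies K u = u (v·u) and kills the (3)-dimensional subspace v^⊥, so its characteristic polynomial is lambda^3 (lambda - v·u) with v·u = tr K = 5. Hence the eigenvalues of I - K are 1 (multiplicity 3) and 1 - (5) = -4, so det(I - K) = -4. (Direct check: I - K =
[[1, -3, 3, -9],
 [0, 1, 0, 0],
 [0, -1, 2, -3],
 [0, -2, 2, -5]]
has determinant -4.) The finite-dimensional Fredholm alternative says: either (I - K) is invertible, or ker(I - K) ≠ {0} and then range(I - K) = ker((I - K)^*)^⊥, with dim ker(I - K) = dim ker((I - K)^*). Since det(I - K) ≠ 0, 1 is not an eigenvalue of K and ker(I - K) = {0}, so we are in the first case: for every y there is a unique x = (I - K)^(-1) y. Explicitly, by the Sherman–Morrison formula, (I - u v^T)^(-1) = I + u v^T/(1 - v·u), i.e. (I - K)^(-1) = I + K/(-4).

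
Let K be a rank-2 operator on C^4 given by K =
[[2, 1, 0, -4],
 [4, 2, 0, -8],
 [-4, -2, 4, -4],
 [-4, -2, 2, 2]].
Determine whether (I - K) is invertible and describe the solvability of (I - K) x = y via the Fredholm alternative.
(I - K) is invertible (det(I - K) = -1 ≠ 0), so for every y in C^4 the equation (I - K) x = y has a unique solution.

K has rank 2 and factors as K = U V^T = u1 v1^T + u2 v2^T with u1 = (-1, -2, -2, 0), v1 = (0, 0, -1, 3), u2 = (-1, -2, 2, 2), v2 = (-2, -1, 1, 1) (multiplying out reproduces the displayed K). The nonzero eigenvalues of U V^T coincide with those of the 2 x 2 matrix G = V^T U = [[v1·u1, v1·u2], [v2·u1, v2·u2]] = [[2, 4], [2, 8]], and by the Sylvester determinant identity det(I_4 - U V^T) = det(I_2 - V^T U) = det([[-1, -4], [-2, -7]]) = (-1)(-7) - (-4)(-2) = -1. (Direct check: I - K =
[[-1, -1, 0, 4],
 [-4, -1, 0, 8],
 [4, 2, -3, 4],
 [4, 2, -2, -1]]
has determinant -1.) The finite-dimensional Fredholm alternative says: either (I - K) is invertible, or ker(I - K) ≠ {0} and then range(I - K) = ker((I - K)^*)^⊥, with dim ker(I - K) = dim ker((I - K)^*). Since det(I - K) ≠ 0, 1 is not an eigenvalue of K and ker(I - K) = {0}, so we are in the first case: for every y there is a unique x = (I - K)^(-1) y. (Explicitly, by the Woodbury identity, (I - U V^T)^(-1) = I + U (I_2 - G)^(-1) V^T.)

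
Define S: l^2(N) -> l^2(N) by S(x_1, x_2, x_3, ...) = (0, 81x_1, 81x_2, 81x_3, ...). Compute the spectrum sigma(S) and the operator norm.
sigma(S) = closed disk {z in C : |z| ≤ 81}; ||S|| = 81

Note S = 81·U where U is the unit right shift (U x)_k = x_{k-1} (with x_0 := 0); so ||S|| = 81||U|| and sigma(S) = 81·sigma(U). ||S x||^2 = sum_{k≥1} |81x_k|^2 = 6561||x||^2, so ||S|| = 81 and sigma(S) ⊂ {|z| ≤ 81}. For any |lambda| < 81, the equation (S - lambda I) x = 0 forces x_1 = 0, then 81x_k = lambda x_{k+1} ⇒ x = 0, so S has no eigenvalues. But (S - lambda I) is not surjective for |lambda| < 81: solving (S - lambda I) x = e_1 would require x_n proportional to (lambda/81)^(-n), which is not in l^2. So every |lambda| < 81 lies in the residual spectrum. The boundary |lambda| = 81 is in the approximate point spectrum (the spectrum is closed). Hence sigma(S) is the closed disk of radius 81.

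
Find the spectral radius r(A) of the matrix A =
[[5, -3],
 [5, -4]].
r(A) = (1 + sqrt(21))/2 ≈ 2.7913

The eigenvalues of A are the roots of its characteristic polynomial. With M = A (coefficients from the trace and determinant):
  p(λ) = det(λ I - M) = λ^2 - λ - 5.
For λ^2 - λ - 5 the discriminant is 21. It is nonnegative but not a perfect square, so the roots are real and irrational: λ = (1 ± sqrt(21))/2 ≈ 2.7913, -1.7913.
Thus the eigenvalues (to 4 decimals) are 2.7913 (modulus 2.7913); -1.7913 (modulus 1.7913). The spectral radius is the largest modulus: r(A) = (1 + sqrt(21))/2 ≈ 2.7913. (Cross-check: r(A) ≤ ||A||_2 ≈ 8.6409; equality holds whenever A is normal, though it can also hold for some non-normal A.)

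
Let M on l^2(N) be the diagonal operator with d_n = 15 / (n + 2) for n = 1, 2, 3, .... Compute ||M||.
||M|| = 5 (attained at n = 1)

For M diagonal, ||M|| = sup_n |d_n| = sup_n 15/(n + 2). This is positive and strictly decreasing in n, so the supremum is attained at n = 1: d_1 = 15/(1 + 2) = 5. Hence ||M|| = 5.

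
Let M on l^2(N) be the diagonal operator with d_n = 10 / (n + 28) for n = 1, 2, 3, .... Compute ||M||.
||M|| = 10/29 (attained at n = 1)

For M diagonal, ||M|| = sup_n |d_n| = sup_n 10/(n + 28). This is positive and strictly decreasing in n, so the supremum is attained at n = 1: d_1 = 10/(1 + 28) = 10/29. Hence ||M|| = 10/29.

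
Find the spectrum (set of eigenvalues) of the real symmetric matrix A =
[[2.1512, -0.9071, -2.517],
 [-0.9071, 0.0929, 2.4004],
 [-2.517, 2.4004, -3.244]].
sigma(A) ≈ {-5, 0, 4}

A is real symmetric, so its spectrum consists of real eigenvalues. Expanding the characteristic polynomial of the displayed matrix gives
  det(λ I - A) = p(λ) = λ^3 + (1)λ^2 + (-20)λ + (0.0016).
Solving p(λ) = 0 yields eigenvalues ≈ -5, 0, 4. (A is shown rounded to 4 decimals, so these recover the underlying integer eigenvalues to within that precision.)
Verification: the trace of A = -1 equals the sum of eigenvalues -1, and det(A) ≈ -0.0016 matches the eigenvalue product 0.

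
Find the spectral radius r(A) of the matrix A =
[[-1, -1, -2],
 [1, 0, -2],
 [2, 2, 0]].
r(A) ≈ 2.9584

The eigenvalues of A are the roots of its characteristic polynomial. With M = A (coefficients from the trace, the sum of principal 2x2 minors, and det A):
  p(λ) = det(λ I - M) = λ^3 + λ^2 + 9λ + 4.
No integer candidate from the rational root theorem (±divisors of 4) is a root, so the roots are irrational. The cubic discriminant is Δ = -2635 < 0, so there is one real root and a complex-conjugate pair. p(-1) = -5 and p(0) = 4 have opposite signs, so a root lies in (-1, 0); Newton's method refines it to λ ≈ -0.457. Dividing out (λ - (-0.457)) leaves approximately λ^2 + 0.543λ + 8.7518. For λ^2 + 0.543λ + 8.7518 the discriminant is -34.7126. It is negative, so the remaining roots are the complex-conjugate pair λ ≈ -0.2715 ± 2.9459i. Their product equals the constant term, so |λ|^2 ≈ 8.7518 and |λ| ≈ 2.9584.
Thus the eigenvalues (to 4 decimals) are -0.457 (modulus 0.457); -0.2715 ± 2.9459i (modulus 2.9584). The spectral radius is the largest modulus: r(A) ≈ 2.9584. (Cross-check: r(A) ≤ ||A||_2 ≈ 3.3375; equality holds whenever A is normal, though it can also hold for some non-normal A.)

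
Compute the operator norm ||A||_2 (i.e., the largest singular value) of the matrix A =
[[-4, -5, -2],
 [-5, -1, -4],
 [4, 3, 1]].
||A||_2 ≈ 10.0374 (= sqrt(largest eigenvalue of A^T A))

||A||_2 = sigma_max(A) = sqrt(lambda_max(A^T A)). Form the symmetric matrix M = A^T A =
[[57, 37, 32],
 [37, 35, 17],
 [32, 17, 21]].
Its characteristic polynomial (trace, sum of principal 2x2 minors, determinant of M give the coefficients) is
  p(λ) = det(λ I - M) = λ^3 - 113λ^2 + 1245λ - 1089.
No integer candidate from the rational root theorem (±divisors of 1089) is a root, so the roots are irrational. The cubic discriminant is Δ = 8513572896 > 0, so there are three distinct real roots. p(0) = -1089 and p(1) = 44 have opposite signs, so a root lies in (0, 1); Newton's method refines it to λ ≈ 0.9571. p(11) = 264 and p(12) = -693 have opposite signs, so a root lies in (11, 12); Newton's method refines it to λ ≈ 11.2929. p(100) = -6589 and p(101) = 2244 have opposite signs, so a root lies in (100, 101); Newton's method refines it to λ ≈ 100.75. Check (Vieta): the three roots sum to 113, matching tr M = 113.
So the eigenvalues of A^T A are ≈ 0.9571, 11.2929, 100.75 (all ≥ 0, as they must be for A^T A). The largest is λ_max ≈ 100.75, hence ||A||_2 = sqrt(λ_max) ≈ 10.0374.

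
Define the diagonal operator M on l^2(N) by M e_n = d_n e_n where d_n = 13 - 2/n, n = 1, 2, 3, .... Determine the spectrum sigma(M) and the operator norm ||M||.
sigma(M) = {13 - 2/n : n ≥ 1} ∪ {13}; ||M|| = 13

A bounded diagonal operator on l^2 with diagonal entries d_n has spectrum equal to the closure of {d_n : n ≥ 1}: every d_n is an eigenvalue (with eigenvector e_n), so {d_n} ⊂ sigma(M); the spectrum is closed, so its closure is too; and for lambda not in the closure, (M - lambda I) has bounded inverse (the diagonal entries 1/(d_n - lambda) are bounded). For our sequence d_n = 13 - 2/n, n = 1, 2, 3, ...:
  - {d_n} = {13 - 2/n : n ≥ 1}; the only limit point is 13
  - closure = {13 - 2/n : n ≥ 1} ∪ {13}
For the norm: a diagonal operator has ||M|| = sup_n |d_n|. Here d_n = 13 - 2/n increases monotonically from d_1 = 11 toward 13, with all terms in [11, 13); so sup_n |d_n| = 13 (the supremum is the limit, not attained). So ||M|| = 13.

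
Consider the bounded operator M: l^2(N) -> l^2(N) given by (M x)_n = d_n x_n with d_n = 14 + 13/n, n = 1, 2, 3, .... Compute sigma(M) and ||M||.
sigma(M) = {14 + 13/n : n ≥ 1} ∪ {14}; ||M|| = 27

A bounded diagonal operator on l^2 with diagonal entries d_n has spectrum equal to the closure of {d_n : n ≥ 1}: every d_n is an eigenvalue (with eigenvector e_n), so {d_n} ⊂ sigma(M); the spectrum is closed, so its closure is too; and for lambda not in the closure, (M - lambda I) has bounded inverse (the diagonal entries 1/(d_n - lambda) are bounded). For our sequence d_n = 14 + 13/n, n = 1, 2, 3, ...:
  - {d_n} = {14 + 13/n : n ≥ 1}; the only limit point is 14
  - closure = {14 + 13/n : n ≥ 1} ∪ {14}
For the norm: a diagonal operator has ||M|| = sup_n |d_n|. Here d_n = 14 + 13/n is positive and decreasing, so sup_n |d_n| = d_1 = 14 + 13 = 27. So ||M|| = 27.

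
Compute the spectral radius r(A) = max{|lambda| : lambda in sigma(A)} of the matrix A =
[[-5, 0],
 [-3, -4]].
r(A) = 5

The eigenvalues of A are the roots of its characteristic polynomial. With M = A (coefficients from the trace and determinant):
  p(λ) = det(λ I - M) = λ^2 + 9λ + 20.
For λ^2 + 9λ + 20 the discriminant is 1. It is a perfect square (1^2), so the roots are rational: λ = (-9 ± 1)/2 = -4, -5.
Thus the eigenvalues (to 4 decimals) are -4 (modulus 4); -5 (modulus 5). The spectral radius is the largest modulus: r(A) = 5. (Cross-check: r(A) ≤ ||A||_2 ≈ 6.3246; equality holds whenever A is normal, though it can also hold for some non-normal A.)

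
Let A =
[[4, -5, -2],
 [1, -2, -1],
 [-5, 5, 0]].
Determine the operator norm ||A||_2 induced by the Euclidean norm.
||A||_2 ≈ 9.889 (= sqrt(largest eigenvalue of A^T A))

||A||_2 = sigma_max(A) = sqrt(lambda_max(A^T A)). Form the symmetric matrix M = A^T A =
[[42, -47, -9],
 [-47, 54, 12],
 [-9, 12, 5]].
Its characteristic polynomial (trace, sum of principal 2x2 minors, determinant of M give the coefficients) is
  p(λ) = det(λ I - M) = λ^3 - 101λ^2 + 314λ - 25.
No integer candidate from the rational root theorem (±divisors of 25) is a root, so the roots are irrational. The cubic discriminant is Δ = 793165545 > 0, so there are three distinct real roots. p(0) = -25 and p(1) = 189 have opposite signs, so a root lies in (0, 1); Newton's method refines it to λ ≈ 0.0818. p(3) = 35 and p(4) = -321 have opposite signs, so a root lies in (3, 4); Newton's method refines it to λ ≈ 3.1265. p(97) = -7203 and p(98) = 1935 have opposite signs, so a root lies in (97, 98); Newton's method refines it to λ ≈ 97.7917. Check (Vieta): the three roots sum to 101, matching tr M = 101.
So the eigenvalues of A^T A are ≈ 0.0818, 3.1265, 97.7917 (all ≥ 0, as they must be for A^T A). The largest is λ_max ≈ 97.7917, hence ||A||_2 = sqrt(λ_max) ≈ 9.889.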